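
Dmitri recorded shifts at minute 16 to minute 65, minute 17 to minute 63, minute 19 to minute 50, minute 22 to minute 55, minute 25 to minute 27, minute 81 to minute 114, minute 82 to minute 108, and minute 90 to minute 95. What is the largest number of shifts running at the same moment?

5

Sweep endpoints in order; track running count of active intervals.
Peak of 5 reached at minute 25.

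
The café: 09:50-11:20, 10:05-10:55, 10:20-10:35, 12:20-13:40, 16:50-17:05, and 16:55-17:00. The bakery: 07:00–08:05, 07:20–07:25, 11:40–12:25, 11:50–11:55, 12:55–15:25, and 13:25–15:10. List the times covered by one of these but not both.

First set merges to 09:50-11:20, 12:20-13:40, 16:50-17:05.
Second set merges to 07:00-08:05, 11:40-12:25, 12:55-15:25.
Only in the first: 09:50-11:20, 12:25-12:55, 16:50-17:05.
Only in the second: 07:00-08:05, 11:40-12:20, 13:40-15:25.
Together these are the periods covered by exactly one.

07:00-08:05, 09:50-11:20, 11:40-12:20, 12:25-12:55, 13:40-15:25, 16:50-17:05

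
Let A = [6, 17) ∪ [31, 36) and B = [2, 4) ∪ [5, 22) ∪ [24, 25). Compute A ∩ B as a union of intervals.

[6, 17) meets the second set on [6, 17).
[31, 36): no overlap with the second set.

[6, 17)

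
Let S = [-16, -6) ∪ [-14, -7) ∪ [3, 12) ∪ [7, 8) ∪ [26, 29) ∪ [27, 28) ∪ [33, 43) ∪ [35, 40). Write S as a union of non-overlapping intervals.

[-16, -6) ∪ [3, 12) ∪ [26, 29) ∪ [33, 43)

[-14, -7) overlaps/touches [-16, -6) → extend to [-16, -6).
[3, 12) is disjoint → start new block.
[7, 8) overlaps/touches [3, 12) → extend to [3, 12).
[26, 29) is disjoint → start new block.
[27, 28) overlaps/touches [26, 29) → extend to [26, 29).
[33, 43) is disjoint → start new block.
[35, 40) overlaps/touches [33, 43) → extend to [33, 43).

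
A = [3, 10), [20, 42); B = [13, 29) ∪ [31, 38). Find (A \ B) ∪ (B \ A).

A but not B: [3, 10), [29, 31), [38, 42).
B but not A: [13, 20).
Combining gives A △ B.

[3, 10) ∪ [13, 20) ∪ [29, 31) ∪ [38, 42)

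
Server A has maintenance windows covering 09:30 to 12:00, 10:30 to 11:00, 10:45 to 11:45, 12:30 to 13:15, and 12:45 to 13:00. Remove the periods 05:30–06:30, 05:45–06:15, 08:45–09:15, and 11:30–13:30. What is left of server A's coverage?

A, merged: 09:30–12:00, 12:30–13:15.
B, merged: 05:30–06:30, 08:45–09:15, 11:30–13:30.
09:30–12:00 minus B → 09:30–11:30.
12:30–13:15: fully covered by B → removed.

09:30–11:30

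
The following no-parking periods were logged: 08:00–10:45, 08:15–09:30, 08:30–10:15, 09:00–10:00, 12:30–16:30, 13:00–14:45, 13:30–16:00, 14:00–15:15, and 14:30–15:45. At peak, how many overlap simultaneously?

Sweep endpoints in order; track running count of active intervals.
Peak of 5 reached at 14:30.

5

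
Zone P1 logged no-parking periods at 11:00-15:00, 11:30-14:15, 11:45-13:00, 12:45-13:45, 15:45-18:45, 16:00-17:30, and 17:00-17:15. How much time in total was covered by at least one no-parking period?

7 h

Merged: 11:00-15:00, 15:45-18:45.
Lengths: 4 h + 3 h = 7 h.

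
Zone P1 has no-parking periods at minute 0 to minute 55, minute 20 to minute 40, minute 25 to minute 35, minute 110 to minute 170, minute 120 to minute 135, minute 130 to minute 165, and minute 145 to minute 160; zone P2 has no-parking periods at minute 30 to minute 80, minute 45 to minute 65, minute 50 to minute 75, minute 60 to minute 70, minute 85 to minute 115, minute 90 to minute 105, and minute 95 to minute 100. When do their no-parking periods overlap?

First set merges to minute 0 to minute 55, minute 110 to minute 170.
Second set merges to minute 30 to minute 80, minute 85 to minute 115.
minute 0 to minute 55 overlaps B on minute 30 to minute 55.
minute 110 to minute 170 overlaps B on minute 110 to minute 115.

minute 30 to minute 55, minute 110 to minute 115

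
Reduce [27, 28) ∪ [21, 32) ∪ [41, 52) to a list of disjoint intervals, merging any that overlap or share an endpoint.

Sort by start: [21, 32), [27, 28), [41, 52).
[27, 28) overlaps/touches [21, 32) → extend to [21, 32).
[41, 52) is disjoint → start new block.

[21, 32) ∪ [41, 52)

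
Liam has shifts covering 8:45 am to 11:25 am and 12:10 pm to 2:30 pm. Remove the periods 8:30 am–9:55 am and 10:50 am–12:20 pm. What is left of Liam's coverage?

8:45 am–11:25 am minus B → 9:55 am–10:50 am.
12:10 pm–2:30 pm minus B → 12:20 pm–2:30 pm.

9:55 am–10:50 am, 12:20 pm–2:30 pm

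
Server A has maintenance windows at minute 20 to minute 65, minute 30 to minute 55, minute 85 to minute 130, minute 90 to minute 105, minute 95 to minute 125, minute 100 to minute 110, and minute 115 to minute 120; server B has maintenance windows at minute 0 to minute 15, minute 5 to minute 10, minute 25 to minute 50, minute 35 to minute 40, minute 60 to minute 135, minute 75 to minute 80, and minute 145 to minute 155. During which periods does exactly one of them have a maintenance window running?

First set merges to minute 20 to minute 65, minute 85 to minute 130.
Second set merges to minute 0 to minute 15, minute 25 to minute 50, minute 60 to minute 135, minute 145 to minute 155.
A but not B: minute 20 to minute 25, minute 50 to minute 60.
B but not A: minute 0 to minute 15, minute 65 to minute 85, minute 130 to minute 135, minute 145 to minute 155.
Combining gives A △ B.

minute 0 to minute 15, minute 20 to minute 25, minute 50 to minute 60, minute 65 to minute 85, minute 130 to minute 135, minute 145 to minute 155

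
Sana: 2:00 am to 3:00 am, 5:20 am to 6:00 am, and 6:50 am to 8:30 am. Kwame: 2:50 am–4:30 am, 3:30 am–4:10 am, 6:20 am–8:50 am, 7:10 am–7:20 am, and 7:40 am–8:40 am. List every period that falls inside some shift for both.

2:50 am-3:00 am, 6:50 am-8:30 am

B, merged: 2:50 am-4:30 am, 6:20 am-8:50 am.
2:00 am-3:00 am meets the second set on 2:50 am-3:00 am.
5:20 am-6:00 am: no overlap with the second set.
6:50 am-8:30 am meets the second set on 6:50 am-8:30 am.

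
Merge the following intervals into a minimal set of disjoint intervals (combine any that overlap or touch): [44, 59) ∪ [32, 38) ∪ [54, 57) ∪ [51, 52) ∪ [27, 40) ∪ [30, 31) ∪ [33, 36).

[27, 40) ∪ [44, 59)

Sort by start: [27, 40), [30, 31), [32, 38), [33, 36), [44, 59), [51, 52), [54, 57).
[30, 31) overlaps/touches [27, 40) → extend to [27, 40).
[32, 38) overlaps/touches [27, 40) → extend to [27, 40).
[33, 36) overlaps/touches [27, 40) → extend to [27, 40).
[44, 59) is disjoint → start new block.
[51, 52) overlaps/touches [44, 59) → extend to [44, 59).
[54, 57) overlaps/touches [44, 59) → extend to [44, 59).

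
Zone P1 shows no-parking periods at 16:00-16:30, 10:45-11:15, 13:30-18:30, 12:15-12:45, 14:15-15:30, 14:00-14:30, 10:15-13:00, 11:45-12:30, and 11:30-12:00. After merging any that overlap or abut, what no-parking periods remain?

10:15-13:00, 13:30-18:30

Sort by start: 10:15-13:00, 10:45-11:15, 11:30-12:00, 11:45-12:30, 12:15-12:45, 13:30-18:30, 14:00-14:30, 14:15-15:30, 16:00-16:30.
10:45-11:15 overlaps/touches 10:15-13:00 → extend to 10:15-13:00.
11:30-12:00 overlaps/touches 10:15-13:00 → extend to 10:15-13:00.
11:45-12:30 overlaps/touches 10:15-13:00 → extend to 10:15-13:00.
12:15-12:45 overlaps/touches 10:15-13:00 → extend to 10:15-13:00.
13:30-18:30 is disjoint → start new block.
14:00-14:30 overlaps/touches 13:30-18:30 → extend to 13:30-18:30.
14:15-15:30 overlaps/touches 13:30-18:30 → extend to 13:30-18:30.
16:00-16:30 overlaps/touches 13:30-18:30 → extend to 13:30-18:30.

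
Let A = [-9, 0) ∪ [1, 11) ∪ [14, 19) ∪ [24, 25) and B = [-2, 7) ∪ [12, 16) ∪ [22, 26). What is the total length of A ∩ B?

11

A ∩ B = [-2, 0), [1, 7), [14, 16), [24, 25).
Total: 2 + 6 + 2 + 1 = 11.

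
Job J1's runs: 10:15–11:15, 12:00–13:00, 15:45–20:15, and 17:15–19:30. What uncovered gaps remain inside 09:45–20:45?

After merging, the occupied span is 10:15–11:15, 12:00–13:00, 15:45–20:15.
Complement within 09:45–20:45: 09:45–10:15, 11:15–12:00, 13:00–15:45, 20:15–20:45.

09:45–10:15, 11:15–12:00, 13:00–15:45, 20:15–20:45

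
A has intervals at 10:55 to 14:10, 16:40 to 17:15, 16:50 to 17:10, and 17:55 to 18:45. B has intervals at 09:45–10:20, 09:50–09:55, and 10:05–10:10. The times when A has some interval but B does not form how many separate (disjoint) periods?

First set merges to 10:55-14:10, 16:40-17:15, 17:55-18:45.
Second set merges to 09:45-10:20.
A \ B = 10:55-14:10, 16:40-17:15, 17:55-18:45.
That is 3 disjoint pieces.

3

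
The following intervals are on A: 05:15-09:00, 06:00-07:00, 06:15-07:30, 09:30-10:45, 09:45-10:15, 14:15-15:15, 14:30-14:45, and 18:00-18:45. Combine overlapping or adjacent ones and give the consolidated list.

06:00–07:00 overlaps/touches 05:15–09:00 → extend to 05:15–09:00.
06:15–07:30 overlaps/touches 05:15–09:00 → extend to 05:15–09:00.
09:30–10:45 is disjoint → start new block.
09:45–10:15 overlaps/touches 09:30–10:45 → extend to 09:30–10:45.
14:15–15:15 is disjoint → start new block.
14:30–14:45 overlaps/touches 14:15–15:15 → extend to 14:15–15:15.
18:00–18:45 is disjoint → start new block.

05:15–09:00, 09:30–10:45, 14:15–15:15, 18:00–18:45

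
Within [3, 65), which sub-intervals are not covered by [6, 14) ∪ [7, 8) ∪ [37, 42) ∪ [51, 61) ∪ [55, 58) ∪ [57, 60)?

[3, 6) ∪ [14, 37) ∪ [42, 51) ∪ [61, 65)

Covered (merged): [6, 14), [37, 42), [51, 61).
Uncovered inside [3, 65): [3, 6), [14, 37), [42, 51), [61, 65).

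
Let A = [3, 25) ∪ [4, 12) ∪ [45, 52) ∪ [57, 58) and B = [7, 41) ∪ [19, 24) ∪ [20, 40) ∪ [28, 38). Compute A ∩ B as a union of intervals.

First set merges to [3, 25), [45, 52), [57, 58).
Second set merges to [7, 41).
[3, 25) meets the second set on [7, 25).
[45, 52): no overlap with the second set.
[57, 58): no overlap with the second set.

[7, 25)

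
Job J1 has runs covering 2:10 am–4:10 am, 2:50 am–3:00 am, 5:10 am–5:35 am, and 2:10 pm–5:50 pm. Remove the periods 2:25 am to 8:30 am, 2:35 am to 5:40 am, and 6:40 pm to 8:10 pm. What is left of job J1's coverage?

2:10 am-2:25 am, 2:10 pm-5:50 pm

A, merged: 2:10 am-4:10 am, 5:10 am-5:35 am, 2:10 pm-5:50 pm.
B, merged: 2:25 am-8:30 am, 6:40 pm-8:10 pm.
2:10 am-4:10 am \ B = 2:10 am-2:25 am.
5:10 am-5:35 am: entirely removed.
2:10 pm-5:50 pm: nothing removed.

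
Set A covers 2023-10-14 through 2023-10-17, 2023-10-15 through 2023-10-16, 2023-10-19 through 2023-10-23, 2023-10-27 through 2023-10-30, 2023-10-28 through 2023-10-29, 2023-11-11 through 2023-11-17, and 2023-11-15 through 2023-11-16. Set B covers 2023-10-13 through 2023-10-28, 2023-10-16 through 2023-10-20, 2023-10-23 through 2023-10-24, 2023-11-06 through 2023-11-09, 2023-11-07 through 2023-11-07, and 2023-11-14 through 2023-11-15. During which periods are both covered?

First set merges to 2023-10-14 through 2023-10-17, 2023-10-19 through 2023-10-23, 2023-10-27 through 2023-10-30, 2023-11-11 through 2023-11-17.
Second set merges to 2023-10-13 through 2023-10-28, 2023-11-06 through 2023-11-09, 2023-11-14 through 2023-11-15.
2023-10-14 through 2023-10-17 ∩ B → 2023-10-14 through 2023-10-17.
2023-10-19 through 2023-10-23 ∩ B → 2023-10-19 through 2023-10-23.
2023-10-27 through 2023-10-30 ∩ B → 2023-10-27 through 2023-10-28.
2023-11-11 through 2023-11-17 ∩ B → 2023-11-14 through 2023-11-15.

2023-10-14 through 2023-10-17, 2023-10-19 through 2023-10-23, 2023-10-27 through 2023-10-28, 2023-11-14 through 2023-11-15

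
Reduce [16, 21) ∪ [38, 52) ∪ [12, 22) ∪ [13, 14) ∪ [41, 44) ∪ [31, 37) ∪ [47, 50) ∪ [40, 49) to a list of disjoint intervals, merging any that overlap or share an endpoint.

Sort by start: [12, 22), [13, 14), [16, 21), [31, 37), [38, 52), [40, 49), [41, 44), [47, 50).
[13, 14) overlaps/touches [12, 22) → extend to [12, 22).
[16, 21) overlaps/touches [12, 22) → extend to [12, 22).
[31, 37) is disjoint → start new block.
[38, 52) is disjoint → start new block.
[40, 49) overlaps/touches [38, 52) → extend to [38, 52).
[41, 44) overlaps/touches [38, 52) → extend to [38, 52).
[47, 50) overlaps/touches [38, 52) → extend to [38, 52).

[12, 22) ∪ [31, 37) ∪ [38, 52)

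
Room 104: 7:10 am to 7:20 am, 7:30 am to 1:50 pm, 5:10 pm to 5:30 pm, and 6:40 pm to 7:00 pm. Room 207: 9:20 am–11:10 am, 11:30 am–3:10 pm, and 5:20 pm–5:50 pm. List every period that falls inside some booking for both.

7:10 am–7:20 am falls entirely outside B.
7:30 am–1:50 pm overlaps B on 9:20 am–11:10 am, 11:30 am–1:50 pm.
5:10 pm–5:30 pm overlaps B on 5:20 pm–5:30 pm.
6:40 pm–7:00 pm falls entirely outside B.

9:20 am–11:10 am, 11:30 am–1:50 pm, 5:20 pm–5:30 pm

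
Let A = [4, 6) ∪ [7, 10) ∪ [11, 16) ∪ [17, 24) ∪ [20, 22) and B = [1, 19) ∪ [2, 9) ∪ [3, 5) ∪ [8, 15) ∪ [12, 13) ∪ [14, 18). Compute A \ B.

A, merged: [4, 6), [7, 10), [11, 16), [17, 24).
B, merged: [1, 19).
[4, 6): entirely removed.
[7, 10): entirely removed.
[11, 16): entirely removed.
[17, 24) \ B = [19, 24).

[19, 24)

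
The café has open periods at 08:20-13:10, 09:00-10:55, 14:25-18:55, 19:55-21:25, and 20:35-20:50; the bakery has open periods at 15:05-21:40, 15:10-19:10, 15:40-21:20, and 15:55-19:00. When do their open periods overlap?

15:05-18:55, 19:55-21:25

First set merges to 08:20-13:10, 14:25-18:55, 19:55-21:25.
Second set merges to 15:05-21:40.
08:20-13:10 meets no B interval.
14:25-18:55 ∩ B → 15:05-18:55.
19:55-21:25 ∩ B → 19:55-21:25.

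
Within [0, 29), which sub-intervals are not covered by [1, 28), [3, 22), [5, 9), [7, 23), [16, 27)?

After merging, the occupied span is [1, 28).
Complement within [0, 29): [0, 1), [28, 29).

[0, 1) ∪ [28, 29)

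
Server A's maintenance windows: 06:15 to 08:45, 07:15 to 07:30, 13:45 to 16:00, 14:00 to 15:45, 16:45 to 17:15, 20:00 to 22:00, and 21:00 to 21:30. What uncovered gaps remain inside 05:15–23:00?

05:15–06:15, 08:45–13:45, 16:00–16:45, 17:15–20:00, 22:00–23:00

The merged coverage is 06:15–08:45, 13:45–16:00, 16:45–17:15, 20:00–22:00.
Uncovered inside 05:15–23:00: 05:15–06:15, 08:45–13:45, 16:00–16:45, 17:15–20:00, 22:00–23:00.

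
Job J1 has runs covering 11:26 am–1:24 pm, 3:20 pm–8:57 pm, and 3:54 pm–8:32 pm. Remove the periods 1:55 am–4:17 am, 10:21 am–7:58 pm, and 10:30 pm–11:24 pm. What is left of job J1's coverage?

7:58 pm–8:57 pm

A, merged: 11:26 am–1:24 pm, 3:20 pm–8:57 pm.
11:26 am–1:24 pm: entirely removed.
3:20 pm–8:57 pm \ B = 7:58 pm–8:57 pm.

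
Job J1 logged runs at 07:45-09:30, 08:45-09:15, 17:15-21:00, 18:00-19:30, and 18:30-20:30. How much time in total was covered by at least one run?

Merged: 07:45–09:30, 17:15–21:00.
Lengths: 1 h 45 min + 3 h 45 min = 5 h 30 min.

5 h 30 min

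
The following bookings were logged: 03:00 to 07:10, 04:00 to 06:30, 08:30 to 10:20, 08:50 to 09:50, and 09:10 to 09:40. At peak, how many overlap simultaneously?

3

At 09:10, 3 of the intervals are simultaneously active.
No point has more.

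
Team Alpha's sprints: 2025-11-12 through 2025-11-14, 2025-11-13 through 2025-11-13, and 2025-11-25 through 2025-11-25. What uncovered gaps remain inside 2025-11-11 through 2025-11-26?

2025-11-11 through 2025-11-11, 2025-11-15 through 2025-11-24, 2025-11-26 through 2025-11-26

The merged coverage is 2025-11-12 through 2025-11-14, 2025-11-25 through 2025-11-25.
Uncovered inside 2025-11-11 through 2025-11-26: 2025-11-11 through 2025-11-11, 2025-11-15 through 2025-11-24, 2025-11-26 through 2025-11-26.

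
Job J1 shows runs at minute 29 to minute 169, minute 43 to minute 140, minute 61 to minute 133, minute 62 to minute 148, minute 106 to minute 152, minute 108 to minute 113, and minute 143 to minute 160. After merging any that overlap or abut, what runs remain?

minute 43 to minute 140 overlaps/touches minute 29 to minute 169 → extend to minute 29 to minute 169.
minute 61 to minute 133 overlaps/touches minute 29 to minute 169 → extend to minute 29 to minute 169.
minute 62 to minute 148 overlaps/touches minute 29 to minute 169 → extend to minute 29 to minute 169.
minute 106 to minute 152 overlaps/touches minute 29 to minute 169 → extend to minute 29 to minute 169.
minute 108 to minute 113 overlaps/touches minute 29 to minute 169 → extend to minute 29 to minute 169.
minute 143 to minute 160 overlaps/touches minute 29 to minute 169 → extend to minute 29 to minute 169.

minute 29 to minute 169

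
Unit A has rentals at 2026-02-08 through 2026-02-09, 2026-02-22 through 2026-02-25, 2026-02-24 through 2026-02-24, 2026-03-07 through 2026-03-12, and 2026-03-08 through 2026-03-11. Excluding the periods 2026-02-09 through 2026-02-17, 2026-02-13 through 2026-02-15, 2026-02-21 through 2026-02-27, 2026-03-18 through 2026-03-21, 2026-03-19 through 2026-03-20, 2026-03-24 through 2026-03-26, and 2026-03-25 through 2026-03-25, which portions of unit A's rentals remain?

2026-02-08 through 2026-02-08, 2026-03-07 through 2026-03-12

A, merged: 2026-02-08 through 2026-02-09, 2026-02-22 through 2026-02-25, 2026-03-07 through 2026-03-12.
B, merged: 2026-02-09 through 2026-02-17, 2026-02-21 through 2026-02-27, 2026-03-18 through 2026-03-21, 2026-03-24 through 2026-03-26.
2026-02-08 through 2026-02-09 minus B → 2026-02-08 through 2026-02-08.
2026-02-22 through 2026-02-25: fully covered by B → removed.
2026-03-07 through 2026-03-12: no B overlap → unchanged.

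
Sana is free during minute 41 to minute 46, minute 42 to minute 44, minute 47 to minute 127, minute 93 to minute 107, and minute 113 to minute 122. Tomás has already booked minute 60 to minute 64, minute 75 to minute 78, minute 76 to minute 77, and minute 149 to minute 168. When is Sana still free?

minute 41 to minute 46, minute 47 to minute 60, minute 64 to minute 75, minute 78 to minute 127

A, merged: minute 41 to minute 46, minute 47 to minute 127.
B, merged: minute 60 to minute 64, minute 75 to minute 78, minute 149 to minute 168.
minute 41 to minute 46: no B overlap → unchanged.
minute 47 to minute 127 minus B → minute 47 to minute 60, minute 64 to minute 75, minute 78 to minute 127.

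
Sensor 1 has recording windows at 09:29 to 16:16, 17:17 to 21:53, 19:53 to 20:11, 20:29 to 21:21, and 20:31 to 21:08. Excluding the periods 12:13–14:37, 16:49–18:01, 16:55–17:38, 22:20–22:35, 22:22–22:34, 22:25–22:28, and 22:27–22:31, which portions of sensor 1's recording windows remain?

A, merged: 09:29-16:16, 17:17-21:53.
B, merged: 12:13-14:37, 16:49-18:01, 22:20-22:35.
09:29-16:16 \ B = 09:29-12:13, 14:37-16:16.
17:17-21:53 \ B = 18:01-21:53.

09:29-12:13, 14:37-16:16, 18:01-21:53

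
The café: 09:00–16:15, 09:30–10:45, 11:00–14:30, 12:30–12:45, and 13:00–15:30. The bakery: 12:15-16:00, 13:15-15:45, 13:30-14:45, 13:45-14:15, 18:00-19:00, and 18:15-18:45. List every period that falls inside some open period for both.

Merge the first list: 09:00–16:15.
Merge the second list: 12:15–16:00, 18:00–19:00.
09:00–16:15 meets the second set on 12:15–16:00.

12:15–16:00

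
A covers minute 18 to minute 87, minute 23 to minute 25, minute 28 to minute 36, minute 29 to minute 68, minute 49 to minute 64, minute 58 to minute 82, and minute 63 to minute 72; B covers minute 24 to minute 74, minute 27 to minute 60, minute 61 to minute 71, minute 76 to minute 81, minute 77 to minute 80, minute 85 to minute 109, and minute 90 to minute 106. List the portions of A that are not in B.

minute 18 to minute 24, minute 74 to minute 76, minute 81 to minute 85

A, merged: minute 18 to minute 87.
B, merged: minute 24 to minute 74, minute 76 to minute 81, minute 85 to minute 109.
minute 18 to minute 87 with B removed leaves minute 18 to minute 24, minute 74 to minute 76, minute 81 to minute 85.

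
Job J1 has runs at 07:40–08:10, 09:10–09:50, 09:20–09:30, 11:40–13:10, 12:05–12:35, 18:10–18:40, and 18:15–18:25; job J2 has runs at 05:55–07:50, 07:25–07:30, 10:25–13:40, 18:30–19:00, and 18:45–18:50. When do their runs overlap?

07:40-07:50, 11:40-13:10, 18:30-18:40

Merge the first list: 07:40-08:10, 09:10-09:50, 11:40-13:10, 18:10-18:40.
Merge the second list: 05:55-07:50, 10:25-13:40, 18:30-19:00.
07:40-08:10 ∩ B → 07:40-07:50.
09:10-09:50 meets no B interval.
11:40-13:10 ∩ B → 11:40-13:10.
18:10-18:40 ∩ B → 18:30-18:40.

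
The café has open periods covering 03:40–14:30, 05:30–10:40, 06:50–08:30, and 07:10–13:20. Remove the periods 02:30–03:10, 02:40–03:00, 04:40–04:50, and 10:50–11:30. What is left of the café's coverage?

A, merged: 03:40–14:30.
B, merged: 02:30–03:10, 04:40–04:50, 10:50–11:30.
03:40–14:30 minus B → 03:40–04:40, 04:50–10:50, 11:30–14:30.

03:40–04:40, 04:50–10:50, 11:30–14:30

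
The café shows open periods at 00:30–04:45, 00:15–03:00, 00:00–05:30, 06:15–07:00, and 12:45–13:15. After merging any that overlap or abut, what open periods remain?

Sort by start: 00:00-05:30, 00:15-03:00, 00:30-04:45, 06:15-07:00, 12:45-13:15.
00:15-03:00 overlaps/touches 00:00-05:30 → extend to 00:00-05:30.
00:30-04:45 overlaps/touches 00:00-05:30 → extend to 00:00-05:30.
06:15-07:00 is disjoint → start new block.
12:45-13:15 is disjoint → start new block.

00:00-05:30, 06:15-07:00, 12:45-13:15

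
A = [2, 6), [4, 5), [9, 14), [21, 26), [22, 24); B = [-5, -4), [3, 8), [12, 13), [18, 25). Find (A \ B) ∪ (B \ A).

[-5, -4) ∪ [2, 3) ∪ [6, 8) ∪ [9, 12) ∪ [13, 14) ∪ [18, 21) ∪ [25, 26)

A, merged: [2, 6), [9, 14), [21, 26).
Only in the first: [2, 3), [9, 12), [13, 14), [25, 26).
Only in the second: [-5, -4), [6, 8), [18, 21).
Together these are the periods covered by exactly one.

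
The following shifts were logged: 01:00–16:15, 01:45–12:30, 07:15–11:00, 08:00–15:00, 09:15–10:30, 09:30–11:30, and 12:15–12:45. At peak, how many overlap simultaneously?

6

Walk the sorted start/end points keeping a running depth.
The depth first hits 6 at 09:30.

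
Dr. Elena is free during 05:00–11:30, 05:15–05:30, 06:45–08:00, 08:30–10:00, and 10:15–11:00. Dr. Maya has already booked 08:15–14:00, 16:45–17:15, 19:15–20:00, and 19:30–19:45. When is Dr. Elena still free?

05:00–08:15

First set merges to 05:00–11:30.
Second set merges to 08:15–14:00, 16:45–17:15, 19:15–20:00.
05:00–11:30 with B removed leaves 05:00–08:15.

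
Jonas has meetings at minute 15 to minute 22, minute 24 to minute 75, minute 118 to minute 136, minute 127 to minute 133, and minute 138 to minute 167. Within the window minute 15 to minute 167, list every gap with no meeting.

After merging, the occupied span is minute 15 to minute 22, minute 24 to minute 75, minute 118 to minute 136, minute 138 to minute 167.
Uncovered inside minute 15 to minute 167: minute 22 to minute 24, minute 75 to minute 118, minute 136 to minute 138.

minute 22 to minute 24, minute 75 to minute 118, minute 136 to minute 138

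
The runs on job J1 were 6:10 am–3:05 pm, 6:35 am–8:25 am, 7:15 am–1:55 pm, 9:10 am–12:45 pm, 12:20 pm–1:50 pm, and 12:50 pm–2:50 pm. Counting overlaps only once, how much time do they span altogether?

Merged: 6:10 am–3:05 pm.
Length: 8 h 55 min.

8 h 55 min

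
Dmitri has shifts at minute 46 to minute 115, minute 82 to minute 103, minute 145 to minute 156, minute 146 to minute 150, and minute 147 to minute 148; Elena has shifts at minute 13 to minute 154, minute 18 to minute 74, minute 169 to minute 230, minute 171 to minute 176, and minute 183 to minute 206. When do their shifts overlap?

Merge the first list: minute 46 to minute 115, minute 145 to minute 156.
Merge the second list: minute 13 to minute 154, minute 169 to minute 230.
minute 46 to minute 115 overlaps B on minute 46 to minute 115.
minute 145 to minute 156 overlaps B on minute 145 to minute 154.

minute 46 to minute 115, minute 145 to minute 154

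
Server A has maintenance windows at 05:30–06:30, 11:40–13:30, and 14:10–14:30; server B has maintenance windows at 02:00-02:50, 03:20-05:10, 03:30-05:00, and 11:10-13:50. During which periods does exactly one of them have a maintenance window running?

02:00-02:50, 03:20-05:10, 05:30-06:30, 11:10-11:40, 13:30-13:50, 14:10-14:30

B, merged: 02:00-02:50, 03:20-05:10, 11:10-13:50.
A but not B: 05:30-06:30, 14:10-14:30.
B but not A: 02:00-02:50, 03:20-05:10, 11:10-11:40, 13:30-13:50.
Combining gives A △ B.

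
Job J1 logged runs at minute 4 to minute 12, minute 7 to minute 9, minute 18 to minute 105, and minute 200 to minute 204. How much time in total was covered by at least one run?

99 minutes

Merged: minute 4 to minute 12, minute 18 to minute 105, minute 200 to minute 204.
Lengths: 8 minutes + 87 minutes + 4 minutes = 99 minutes.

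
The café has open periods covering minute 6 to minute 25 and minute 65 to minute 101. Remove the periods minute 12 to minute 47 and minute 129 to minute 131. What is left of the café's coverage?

minute 6 to minute 25 \ B = minute 6 to minute 12.
minute 65 to minute 101: nothing removed.

minute 6 to minute 12, minute 65 to minute 101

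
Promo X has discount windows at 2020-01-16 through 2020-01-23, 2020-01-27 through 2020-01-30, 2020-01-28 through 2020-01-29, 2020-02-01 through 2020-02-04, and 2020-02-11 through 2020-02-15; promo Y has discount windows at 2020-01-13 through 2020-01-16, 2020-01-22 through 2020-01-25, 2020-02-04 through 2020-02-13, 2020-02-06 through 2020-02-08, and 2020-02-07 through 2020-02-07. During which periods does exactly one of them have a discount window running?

A, merged: 2020-01-16 through 2020-01-23, 2020-01-27 through 2020-01-30, 2020-02-01 through 2020-02-04, 2020-02-11 through 2020-02-15.
B, merged: 2020-01-13 through 2020-01-16, 2020-01-22 through 2020-01-25, 2020-02-04 through 2020-02-13.
Only in the first: 2020-01-17 through 2020-01-21, 2020-01-27 through 2020-01-30, 2020-02-01 through 2020-02-03, 2020-02-14 through 2020-02-15.
Only in the second: 2020-01-13 through 2020-01-15, 2020-01-24 through 2020-01-25, 2020-02-05 through 2020-02-10.
Together these are the periods covered by exactly one.

2020-01-13 through 2020-01-15, 2020-01-17 through 2020-01-21, 2020-01-24 through 2020-01-25, 2020-01-27 through 2020-01-30, 2020-02-01 through 2020-02-03, 2020-02-05 through 2020-02-10, 2020-02-14 through 2020-02-15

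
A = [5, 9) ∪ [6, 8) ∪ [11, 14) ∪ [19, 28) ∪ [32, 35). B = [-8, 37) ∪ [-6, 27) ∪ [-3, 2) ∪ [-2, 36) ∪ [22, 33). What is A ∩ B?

First set merges to [5, 9), [11, 14), [19, 28), [32, 35).
Second set merges to [-8, 37).
[5, 9) meets the second set on [5, 9).
[11, 14) meets the second set on [11, 14).
[19, 28) meets the second set on [19, 28).
[32, 35) meets the second set on [32, 35).

[5, 9) ∪ [11, 14) ∪ [19, 28) ∪ [32, 35)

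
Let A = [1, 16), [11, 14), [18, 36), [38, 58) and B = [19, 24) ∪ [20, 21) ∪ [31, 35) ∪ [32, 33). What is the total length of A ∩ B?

9

Merge the first list: [1, 16), [18, 36), [38, 58).
Merge the second list: [19, 24), [31, 35).
A ∩ B = [19, 24), [31, 35).
Total: 5 + 4 = 9.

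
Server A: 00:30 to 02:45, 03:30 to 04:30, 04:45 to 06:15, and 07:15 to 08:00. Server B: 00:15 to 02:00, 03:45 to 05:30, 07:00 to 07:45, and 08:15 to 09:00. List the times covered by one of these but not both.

00:15–00:30, 02:00–02:45, 03:30–03:45, 04:30–04:45, 05:30–06:15, 07:00–07:15, 07:45–08:00, 08:15–09:00

A \ B = 02:00–02:45, 03:30–03:45, 05:30–06:15, 07:45–08:00.
B \ A = 00:15–00:30, 04:30–04:45, 07:00–07:15, 08:15–09:00.
Union of the two gives the symmetric difference.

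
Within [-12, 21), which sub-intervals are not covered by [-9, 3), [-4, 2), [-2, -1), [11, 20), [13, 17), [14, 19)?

Covered (merged): [-9, 3), [11, 20).
Uncovered inside [-12, 21): [-12, -9), [3, 11), [20, 21).

[-12, -9) ∪ [3, 11) ∪ [20, 21)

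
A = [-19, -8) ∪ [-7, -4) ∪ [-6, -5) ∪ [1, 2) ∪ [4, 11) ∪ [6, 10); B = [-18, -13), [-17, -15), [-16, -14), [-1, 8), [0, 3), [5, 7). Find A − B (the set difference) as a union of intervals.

Merge the first list: [-19, -8), [-7, -4), [1, 2), [4, 11).
Merge the second list: [-18, -13), [-1, 8).
[-19, -8) \ B = [-19, -18), [-13, -8).
[-7, -4): nothing removed.
[1, 2): entirely removed.
[4, 11) \ B = [8, 11).

[-19, -18) ∪ [-13, -8) ∪ [-7, -4) ∪ [8, 11)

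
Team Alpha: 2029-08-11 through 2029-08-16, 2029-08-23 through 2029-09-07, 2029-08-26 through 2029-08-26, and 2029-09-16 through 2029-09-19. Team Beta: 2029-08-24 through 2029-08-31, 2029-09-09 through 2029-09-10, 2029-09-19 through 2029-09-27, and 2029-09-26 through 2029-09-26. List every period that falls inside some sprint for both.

2029-08-24 through 2029-08-31, 2029-09-19 through 2029-09-19

First set merges to 2029-08-11 through 2029-08-16, 2029-08-23 through 2029-09-07, 2029-09-16 through 2029-09-19.
Second set merges to 2029-08-24 through 2029-08-31, 2029-09-09 through 2029-09-10, 2029-09-19 through 2029-09-27.
2029-08-11 through 2029-08-16 falls entirely outside B.
2029-08-23 through 2029-09-07 overlaps B on 2029-08-24 through 2029-08-31.
2029-09-16 through 2029-09-19 overlaps B on 2029-09-19 through 2029-09-19.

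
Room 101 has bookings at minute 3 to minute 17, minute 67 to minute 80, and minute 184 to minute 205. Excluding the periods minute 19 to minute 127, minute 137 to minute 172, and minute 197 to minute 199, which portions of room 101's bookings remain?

minute 3 to minute 17, minute 184 to minute 197, minute 199 to minute 205

minute 3 to minute 17 is untouched.
minute 67 to minute 80 lies entirely inside B → drops out.
minute 184 to minute 205 with B removed leaves minute 184 to minute 197, minute 199 to minute 205.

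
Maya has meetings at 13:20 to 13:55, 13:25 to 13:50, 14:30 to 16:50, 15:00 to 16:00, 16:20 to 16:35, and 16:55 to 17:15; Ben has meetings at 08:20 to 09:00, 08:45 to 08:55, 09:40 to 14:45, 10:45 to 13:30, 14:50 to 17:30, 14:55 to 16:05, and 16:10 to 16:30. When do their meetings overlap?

A, merged: 13:20–13:55, 14:30–16:50, 16:55–17:15.
B, merged: 08:20–09:00, 09:40–14:45, 14:50–17:30.
13:20–13:55 overlaps B on 13:20–13:55.
14:30–16:50 overlaps B on 14:30–14:45, 14:50–16:50.
16:55–17:15 overlaps B on 16:55–17:15.

13:20–13:55, 14:30–14:45, 14:50–16:50, 16:55–17:15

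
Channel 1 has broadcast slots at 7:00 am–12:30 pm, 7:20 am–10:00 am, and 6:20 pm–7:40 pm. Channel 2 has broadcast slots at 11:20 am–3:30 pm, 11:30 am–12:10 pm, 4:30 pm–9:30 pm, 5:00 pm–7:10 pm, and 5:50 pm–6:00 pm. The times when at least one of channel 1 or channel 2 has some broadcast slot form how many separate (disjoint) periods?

2

First set merges to 7:00 am–12:30 pm, 6:20 pm–7:40 pm.
Second set merges to 11:20 am–3:30 pm, 4:30 pm–9:30 pm.
A ∪ B = 7:00 am–3:30 pm, 4:30 pm–9:30 pm.
That is 2 disjoint pieces.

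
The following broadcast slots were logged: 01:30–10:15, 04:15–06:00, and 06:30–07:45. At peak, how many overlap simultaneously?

At 04:15, 2 of the intervals are simultaneously active.
No point has more.

2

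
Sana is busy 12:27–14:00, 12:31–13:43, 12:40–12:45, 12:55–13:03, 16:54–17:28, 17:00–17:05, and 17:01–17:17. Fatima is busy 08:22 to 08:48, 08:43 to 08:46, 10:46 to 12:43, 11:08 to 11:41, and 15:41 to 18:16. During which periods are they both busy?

12:27-12:43, 16:54-17:28

First set merges to 12:27-14:00, 16:54-17:28.
Second set merges to 08:22-08:48, 10:46-12:43, 15:41-18:16.
12:27-14:00 meets the second set on 12:27-12:43.
16:54-17:28 meets the second set on 16:54-17:28.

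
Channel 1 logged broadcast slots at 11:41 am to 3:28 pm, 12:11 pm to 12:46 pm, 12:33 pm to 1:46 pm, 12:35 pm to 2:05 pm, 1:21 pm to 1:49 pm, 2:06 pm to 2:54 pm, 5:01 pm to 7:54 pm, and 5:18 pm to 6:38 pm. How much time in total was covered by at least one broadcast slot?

6 h 40 min

Merged: 11:41 am–3:28 pm, 5:01 pm–7:54 pm.
Lengths: 3 h 47 min + 2 h 53 min = 6 h 40 min.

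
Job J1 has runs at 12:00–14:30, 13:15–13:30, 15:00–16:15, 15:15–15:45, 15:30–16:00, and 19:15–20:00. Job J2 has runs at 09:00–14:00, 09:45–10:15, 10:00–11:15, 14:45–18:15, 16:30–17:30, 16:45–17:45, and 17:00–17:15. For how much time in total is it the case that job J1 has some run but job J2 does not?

Merge the first list: 12:00-14:30, 15:00-16:15, 19:15-20:00.
Merge the second list: 09:00-14:00, 14:45-18:15.
A \ B = 14:00-14:30, 19:15-20:00.
Total: 30 min + 45 min = 1 h 15 min.

1 h 15 min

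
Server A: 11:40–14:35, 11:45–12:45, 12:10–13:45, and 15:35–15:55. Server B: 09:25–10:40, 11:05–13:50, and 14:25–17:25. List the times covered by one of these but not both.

09:25–10:40, 11:05–11:40, 13:50–14:25, 14:35–15:35, 15:55–17:25

First set merges to 11:40–14:35, 15:35–15:55.
A \ B = 13:50–14:25.
B \ A = 09:25–10:40, 11:05–11:40, 14:35–15:35, 15:55–17:25.
Union of the two gives the symmetric difference.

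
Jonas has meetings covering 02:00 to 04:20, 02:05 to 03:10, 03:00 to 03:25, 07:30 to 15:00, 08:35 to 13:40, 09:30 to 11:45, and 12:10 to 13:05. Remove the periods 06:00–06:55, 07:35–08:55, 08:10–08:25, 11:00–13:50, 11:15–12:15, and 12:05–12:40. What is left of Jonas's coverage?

Merge the first list: 02:00–04:20, 07:30–15:00.
Merge the second list: 06:00–06:55, 07:35–08:55, 11:00–13:50.
02:00–04:20 is untouched.
07:30–15:00 with B removed leaves 07:30–07:35, 08:55–11:00, 13:50–15:00.

02:00–04:20, 07:30–07:35, 08:55–11:00, 13:50–15:00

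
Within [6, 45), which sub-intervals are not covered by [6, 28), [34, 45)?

The merged coverage is [6, 28), [34, 45).
Uncovered inside [6, 45): [28, 34).

[28, 34)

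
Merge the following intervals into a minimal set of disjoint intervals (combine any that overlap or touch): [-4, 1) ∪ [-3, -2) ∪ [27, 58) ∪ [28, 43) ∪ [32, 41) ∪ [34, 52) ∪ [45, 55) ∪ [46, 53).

[-3, -2) overlaps/touches [-4, 1) → extend to [-4, 1).
[27, 58) is disjoint → start new block.
[28, 43) overlaps/touches [27, 58) → extend to [27, 58).
[32, 41) overlaps/touches [27, 58) → extend to [27, 58).
[34, 52) overlaps/touches [27, 58) → extend to [27, 58).
[45, 55) overlaps/touches [27, 58) → extend to [27, 58).
[46, 53) overlaps/touches [27, 58) → extend to [27, 58).

[-4, 1) ∪ [27, 58)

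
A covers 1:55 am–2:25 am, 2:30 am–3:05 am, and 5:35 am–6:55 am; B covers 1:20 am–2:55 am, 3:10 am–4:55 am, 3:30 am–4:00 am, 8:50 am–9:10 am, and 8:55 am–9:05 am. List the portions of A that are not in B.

2:55 am–3:05 am, 5:35 am–6:55 am

Merge the second list: 1:20 am–2:55 am, 3:10 am–4:55 am, 8:50 am–9:10 am.
1:55 am–2:25 am: entirely removed.
2:30 am–3:05 am \ B = 2:55 am–3:05 am.
5:35 am–6:55 am: nothing removed.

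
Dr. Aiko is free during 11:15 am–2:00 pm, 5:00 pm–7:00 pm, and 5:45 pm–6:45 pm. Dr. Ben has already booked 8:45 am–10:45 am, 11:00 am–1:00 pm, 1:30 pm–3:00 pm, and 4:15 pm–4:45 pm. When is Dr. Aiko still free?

Merge the first list: 11:15 am–2:00 pm, 5:00 pm–7:00 pm.
11:15 am–2:00 pm with B removed leaves 1:00 pm–1:30 pm.
5:00 pm–7:00 pm is untouched.

1:00 pm–1:30 pm, 5:00 pm–7:00 pm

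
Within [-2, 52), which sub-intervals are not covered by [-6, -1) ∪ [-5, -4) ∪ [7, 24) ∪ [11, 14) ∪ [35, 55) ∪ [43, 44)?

After merging, the occupied span is [-6, -1), [7, 24), [35, 55).
Gaps within [-2, 52): [-1, 7), [24, 35).

[-1, 7) ∪ [24, 35)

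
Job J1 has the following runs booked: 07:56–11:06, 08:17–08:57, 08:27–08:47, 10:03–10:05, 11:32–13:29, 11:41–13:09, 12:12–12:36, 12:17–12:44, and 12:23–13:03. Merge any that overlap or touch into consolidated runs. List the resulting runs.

07:56–11:06, 11:32–13:29

08:17–08:57 overlaps/touches 07:56–11:06 → extend to 07:56–11:06.
08:27–08:47 overlaps/touches 07:56–11:06 → extend to 07:56–11:06.
10:03–10:05 overlaps/touches 07:56–11:06 → extend to 07:56–11:06.
11:32–13:29 is disjoint → start new block.
11:41–13:09 overlaps/touches 11:32–13:29 → extend to 11:32–13:29.
12:12–12:36 overlaps/touches 11:32–13:29 → extend to 11:32–13:29.
12:17–12:44 overlaps/touches 11:32–13:29 → extend to 11:32–13:29.
12:23–13:03 overlaps/touches 11:32–13:29 → extend to 11:32–13:29.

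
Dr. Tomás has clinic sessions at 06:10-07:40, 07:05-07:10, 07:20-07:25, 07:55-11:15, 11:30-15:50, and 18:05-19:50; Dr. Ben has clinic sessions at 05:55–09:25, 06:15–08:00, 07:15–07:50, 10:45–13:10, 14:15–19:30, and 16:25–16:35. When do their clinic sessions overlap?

A, merged: 06:10-07:40, 07:55-11:15, 11:30-15:50, 18:05-19:50.
B, merged: 05:55-09:25, 10:45-13:10, 14:15-19:30.
06:10-07:40 overlaps B on 06:10-07:40.
07:55-11:15 overlaps B on 07:55-09:25, 10:45-11:15.
11:30-15:50 overlaps B on 11:30-13:10, 14:15-15:50.
18:05-19:50 overlaps B on 18:05-19:30.

06:10-07:40, 07:55-09:25, 10:45-11:15, 11:30-13:10, 14:15-15:50, 18:05-19:30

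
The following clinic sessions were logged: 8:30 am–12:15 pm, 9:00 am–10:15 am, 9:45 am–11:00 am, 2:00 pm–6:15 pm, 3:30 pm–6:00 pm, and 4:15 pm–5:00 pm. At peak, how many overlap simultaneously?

3

Walk the sorted start/end points keeping a running depth.
The depth first hits 3 at 9:45 am.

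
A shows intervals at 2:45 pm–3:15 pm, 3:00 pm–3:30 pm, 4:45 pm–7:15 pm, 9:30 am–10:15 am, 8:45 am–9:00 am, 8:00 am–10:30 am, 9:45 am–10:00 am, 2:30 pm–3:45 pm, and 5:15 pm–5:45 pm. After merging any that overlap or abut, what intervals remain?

Sort by start: 8:00 am–10:30 am, 8:45 am–9:00 am, 9:30 am–10:15 am, 9:45 am–10:00 am, 2:30 pm–3:45 pm, 2:45 pm–3:15 pm, 3:00 pm–3:30 pm, 4:45 pm–7:15 pm, 5:15 pm–5:45 pm.
8:45 am–9:00 am overlaps/touches 8:00 am–10:30 am → extend to 8:00 am–10:30 am.
9:30 am–10:15 am overlaps/touches 8:00 am–10:30 am → extend to 8:00 am–10:30 am.
9:45 am–10:00 am overlaps/touches 8:00 am–10:30 am → extend to 8:00 am–10:30 am.
2:30 pm–3:45 pm is disjoint → start new block.
2:45 pm–3:15 pm overlaps/touches 2:30 pm–3:45 pm → extend to 2:30 pm–3:45 pm.
3:00 pm–3:30 pm overlaps/touches 2:30 pm–3:45 pm → extend to 2:30 pm–3:45 pm.
4:45 pm–7:15 pm is disjoint → start new block.
5:15 pm–5:45 pm overlaps/touches 4:45 pm–7:15 pm → extend to 4:45 pm–7:15 pm.

8:00 am–10:30 am, 2:30 pm–3:45 pm, 4:45 pm–7:15 pm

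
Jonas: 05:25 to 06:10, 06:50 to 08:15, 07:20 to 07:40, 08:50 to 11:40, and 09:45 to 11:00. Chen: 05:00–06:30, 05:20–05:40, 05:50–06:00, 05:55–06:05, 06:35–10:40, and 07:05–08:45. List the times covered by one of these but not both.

05:00–05:25, 06:10–06:30, 06:35–06:50, 08:15–08:50, 10:40–11:40

First set merges to 05:25–06:10, 06:50–08:15, 08:50–11:40.
Second set merges to 05:00–06:30, 06:35–10:40.
A but not B: 10:40–11:40.
B but not A: 05:00–05:25, 06:10–06:30, 06:35–06:50, 08:15–08:50.
Combining gives A △ B.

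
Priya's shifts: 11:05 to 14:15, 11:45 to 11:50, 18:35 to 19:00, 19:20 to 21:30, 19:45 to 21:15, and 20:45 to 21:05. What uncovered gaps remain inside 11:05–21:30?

14:15–18:35, 19:00–19:20

After merging, the occupied span is 11:05–14:15, 18:35–19:00, 19:20–21:30.
Gaps within 11:05–21:30: 14:15–18:35, 19:00–19:20.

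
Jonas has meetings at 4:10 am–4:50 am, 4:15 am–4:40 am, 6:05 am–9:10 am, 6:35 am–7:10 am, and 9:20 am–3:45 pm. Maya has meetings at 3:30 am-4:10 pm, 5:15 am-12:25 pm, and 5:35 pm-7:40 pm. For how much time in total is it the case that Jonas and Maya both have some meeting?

Merge the first list: 4:10 am-4:50 am, 6:05 am-9:10 am, 9:20 am-3:45 pm.
Merge the second list: 3:30 am-4:10 pm, 5:35 pm-7:40 pm.
A ∩ B = 4:10 am-4:50 am, 6:05 am-9:10 am, 9:20 am-3:45 pm.
Total: 40 min + 3 h 5 min + 6 h 25 min = 10 h 10 min.

10 h 10 min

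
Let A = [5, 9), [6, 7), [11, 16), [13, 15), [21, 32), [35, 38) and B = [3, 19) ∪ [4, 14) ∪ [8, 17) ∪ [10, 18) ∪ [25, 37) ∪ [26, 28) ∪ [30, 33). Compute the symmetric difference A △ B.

A, merged: [5, 9), [11, 16), [21, 32), [35, 38).
B, merged: [3, 19), [25, 37).
A \ B = [21, 25), [37, 38).
B \ A = [3, 5), [9, 11), [16, 19), [32, 35).
Union of the two gives the symmetric difference.

[3, 5) ∪ [9, 11) ∪ [16, 19) ∪ [21, 25) ∪ [32, 35) ∪ [37, 38)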